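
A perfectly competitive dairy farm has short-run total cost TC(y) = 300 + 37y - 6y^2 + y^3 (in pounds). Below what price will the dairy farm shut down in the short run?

£28 per unit

The firm shuts down when price falls below the minimum of average variable cost. AVC = VC/y = 37 - 6y + y^2.
At the minimum of AVC, MC = AVC. MC = 37 - 12y + 3y^2; setting MC = AVC gives 2y^2 - 6y = 0, so y = 3. min AVC = 28.
So the shutdown price is £28.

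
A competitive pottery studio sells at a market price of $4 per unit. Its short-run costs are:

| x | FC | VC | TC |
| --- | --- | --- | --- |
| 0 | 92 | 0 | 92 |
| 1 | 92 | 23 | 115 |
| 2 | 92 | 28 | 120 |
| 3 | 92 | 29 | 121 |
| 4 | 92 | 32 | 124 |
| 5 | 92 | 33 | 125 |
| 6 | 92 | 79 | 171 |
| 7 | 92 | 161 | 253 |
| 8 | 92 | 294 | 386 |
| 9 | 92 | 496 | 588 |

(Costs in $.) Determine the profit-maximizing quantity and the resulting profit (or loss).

Tabulate TR − TC: x=0: -92; x=1: -111; x=2: -112; x=3: -109; x=4: -108; x=5: -105; x=6: -147; x=7: -225; x=8: -354; x=9: -552.
Profit is highest at x = 0. Equivalently, the lowest AVC in the table is 33/5 ≈ $6.60 at x = 5, and P = $4 falls below it — price never covers variable cost, so the firm shuts down and loses only its fixed cost.

x = 0 (shut down); profit = -$92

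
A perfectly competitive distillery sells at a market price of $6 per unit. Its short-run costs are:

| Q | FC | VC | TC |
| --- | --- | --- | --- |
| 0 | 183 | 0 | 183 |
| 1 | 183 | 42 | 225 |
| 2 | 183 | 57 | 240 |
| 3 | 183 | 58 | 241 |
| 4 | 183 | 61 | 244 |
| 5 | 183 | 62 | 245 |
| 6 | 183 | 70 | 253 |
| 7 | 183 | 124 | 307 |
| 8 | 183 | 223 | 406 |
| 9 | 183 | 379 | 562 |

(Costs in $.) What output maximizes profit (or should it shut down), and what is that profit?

Compute π = P·Q − TC at each output: Q=0: -183; Q=1: -219; Q=2: -228; Q=3: -223; Q=4: -220; Q=5: -215; Q=6: -217; Q=7: -265; Q=8: -358; Q=9: -508.
Profit is highest at Q = 0. Equivalently, the lowest AVC in the table is 70/6 ≈ $11.67 at Q = 6, and P = $6 falls below it — price never covers variable cost, so the firm shuts down and loses only its fixed cost.

Q = 0 (shut down); profit = -$183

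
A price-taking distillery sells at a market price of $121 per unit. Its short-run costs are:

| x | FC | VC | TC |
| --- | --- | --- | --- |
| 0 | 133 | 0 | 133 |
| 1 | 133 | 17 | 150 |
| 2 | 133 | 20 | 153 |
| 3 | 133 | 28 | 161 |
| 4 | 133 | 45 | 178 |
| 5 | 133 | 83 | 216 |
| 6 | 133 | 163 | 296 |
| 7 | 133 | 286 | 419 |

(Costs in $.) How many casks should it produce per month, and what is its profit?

Tabulate TR − TC: x=0: -133; x=1: -29; x=2: 89; x=3: 202; x=4: 306; x=5: 389; x=6: 430; x=7: 428.
Profit is maximized at x = 6. AVC there is 163/6 = $27.17 ≤ P, so producing beats shutting down (which would give -$133).

x = 6; profit = $430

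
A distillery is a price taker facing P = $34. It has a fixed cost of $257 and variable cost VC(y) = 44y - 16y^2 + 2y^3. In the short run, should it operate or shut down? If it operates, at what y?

Produce at y = 5

Strip out fixed cost: VC = 44y - 16y^2 + 2y^3. Then AVC = 44 - 16y + 2y^2 and MC = 44 - 32y + 6y^2.
The AVC parabola has its vertex at y = 16/4 = 4, where AVC = 44 - 16·4 + 2·4^2 = $12.
Because $34 ≥ $12, revenue can cover variable cost; the firm operates.
Solving P = MC: 10 - 32y + 6y^2 = 0 ⇒ y = 1/3 or 5. On the upward-sloping branch, y* = 5.
Check: AVC at y = 5 is $14 ≤ P, so revenue covers variable cost.
Profit = P·y − TC = 34·5 − 327 = -$157, a loss, but smaller than the $257 fixed cost the firm would lose by shutting down.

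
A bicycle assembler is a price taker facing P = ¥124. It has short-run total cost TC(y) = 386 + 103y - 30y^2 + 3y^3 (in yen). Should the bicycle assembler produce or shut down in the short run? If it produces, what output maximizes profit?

Produce at y = 7

From TC, MC = TC'(y) = 103 - 60y + 9y^2 and AVC = VC/y = 103 - 30y + 3y^2.
AVC is minimized where dAVC/dy = -30 + 6y = 0, at y = 5; min AVC = 103 - 30·5 + 3·5^2 = ¥28.
Because ¥124 ≥ ¥28, revenue can cover variable cost; the firm operates.
Solving P = MC: -21 - 60y + 9y^2 = 0 ⇒ y = -1/3 or 7. On the upward-sloping branch, y* = 7.
Check: AVC at y = 7 is ¥40 ≤ P, so revenue covers variable cost.
Profit = P·y − TC = 124·7 − 666 = ¥202.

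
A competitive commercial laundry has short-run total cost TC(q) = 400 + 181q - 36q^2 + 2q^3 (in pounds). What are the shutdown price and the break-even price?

Shutdown price = £19; break-even price = £61

Shutdown price = min AVC. AVC = 181 - 36q + 2q^2, with vertex at q = 9 and minimum £19.
ATC = 400/q + 181 - 36q + 2q^2. Setting dATC/dq = −400/q^2 − 36 + 4q = 0 gives q = 10 (since 4·10^3 − 36·10^2 = 400).
min ATC = 400/10 + 181 − 36·10 + 2·10^2 = £61. That is the break-even price.
For £19 ≤ P < £61 the firm produces at a loss; below £19 it shuts down.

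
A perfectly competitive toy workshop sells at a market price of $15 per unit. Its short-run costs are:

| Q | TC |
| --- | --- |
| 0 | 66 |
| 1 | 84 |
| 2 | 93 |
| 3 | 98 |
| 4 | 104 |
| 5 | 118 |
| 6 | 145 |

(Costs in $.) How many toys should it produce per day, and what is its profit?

Tabulate TR − TC: Q=0: -66; Q=1: -69; Q=2: -63; Q=3: -53; Q=4: -44; Q=5: -43; Q=6: -55.
Profit is maximized at Q = 5. AVC there is 52/5 = $10.40 ≤ P, so producing beats shutting down (which would give -$66).

Q = 5; profit = -$43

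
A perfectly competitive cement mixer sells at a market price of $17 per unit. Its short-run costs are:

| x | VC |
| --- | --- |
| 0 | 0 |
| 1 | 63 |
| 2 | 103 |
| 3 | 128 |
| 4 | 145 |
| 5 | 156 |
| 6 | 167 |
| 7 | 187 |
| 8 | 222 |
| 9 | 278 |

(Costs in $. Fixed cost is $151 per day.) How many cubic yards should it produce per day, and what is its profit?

x = 0 (shut down); profit = -$151

Tabulate TR − TC: x=0: -151; x=1: -197; x=2: -220; x=3: -228; x=4: -228; x=5: -222; x=6: -216; x=7: -219; x=8: -237; x=9: -276.
Profit is highest at x = 0. Equivalently, the lowest AVC in the table is 187/7 ≈ $26.71 at x = 7, and P = $17 falls below it — price never covers variable cost, so the firm shuts down and loses only its fixed cost.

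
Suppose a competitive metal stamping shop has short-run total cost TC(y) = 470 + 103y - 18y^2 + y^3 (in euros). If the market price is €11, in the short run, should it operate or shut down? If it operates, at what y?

Shut down

Strip out fixed cost: VC = 103y - 18y^2 + y^3. Then AVC = 103 - 18y + y^2 and MC = 103 - 36y + 3y^2.
AVC is minimized where dAVC/dy = -18 + 2y = 0, at y = 9; min AVC = 103 - 18·9 + 9^2 = €22.
With P < min AVC (€11 < €22), every unit sold adds to the loss.
Best response: produce nothing and absorb the €470 fixed cost.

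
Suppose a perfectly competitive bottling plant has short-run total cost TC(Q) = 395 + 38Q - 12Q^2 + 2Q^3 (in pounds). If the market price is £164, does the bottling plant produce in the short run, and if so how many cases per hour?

Produce at Q = 7

Variable cost is VC = 38Q - 12Q^2 + 2Q^3, so AVC = VC/Q = 38 - 12Q + 2Q^2 and MC = dTC/dQ = 38 - 24Q + 6Q^2.
AVC hits its minimum where MC = AVC, at Q = 3, giving min AVC = 38 - 12·3 + 2·3^2 = £20.
P = £164 exceeds min AVC = £20, so the firm stays open.
Set P = MC: 164 = 38 - 24Q + 6Q^2 → -126 - 24Q + 6Q^2 = 0. The roots are Q = -3 and Q = 7; the profit-maximizing output is on the rising part of MC, so Q* = 7.
Check: AVC at Q = 7 is £52 ≤ P, so revenue covers variable cost.
Profit = P·Q − TC = 164·7 − 759 = £389.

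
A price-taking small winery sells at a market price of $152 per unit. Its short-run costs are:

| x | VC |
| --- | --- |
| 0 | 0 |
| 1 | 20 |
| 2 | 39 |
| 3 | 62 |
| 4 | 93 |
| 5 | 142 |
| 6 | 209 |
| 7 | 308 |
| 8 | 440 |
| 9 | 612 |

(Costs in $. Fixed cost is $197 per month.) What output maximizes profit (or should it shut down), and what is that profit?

Tabulate TR − TC: x=0: -197; x=1: -65; x=2: 68; x=3: 197; x=4: 318; x=5: 421; x=6: 506; x=7: 559; x=8: 579; x=9: 559.
Profit is maximized at x = 8. AVC there is 440/8 = $55 ≤ P, so producing beats shutting down (which would give -$197).

x = 8; profit = $579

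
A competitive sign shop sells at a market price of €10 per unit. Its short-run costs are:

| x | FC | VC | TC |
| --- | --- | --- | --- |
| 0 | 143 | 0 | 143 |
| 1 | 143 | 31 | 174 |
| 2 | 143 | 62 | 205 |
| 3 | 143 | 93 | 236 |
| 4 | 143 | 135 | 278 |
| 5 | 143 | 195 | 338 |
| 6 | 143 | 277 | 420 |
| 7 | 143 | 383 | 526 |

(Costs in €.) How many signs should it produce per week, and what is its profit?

x = 0 (shut down); profit = -€143

Compute π = P·x − TC at each output: x=0: -143; x=1: -164; x=2: -185; x=3: -206; x=4: -238; x=5: -288; x=6: -360; x=7: -456.
Profit is highest at x = 0. Equivalently, the lowest AVC in the table is 31/1 ≈ €31 at x = 1, and P = €10 falls below it — price never covers variable cost, so the firm shuts down and loses only its fixed cost.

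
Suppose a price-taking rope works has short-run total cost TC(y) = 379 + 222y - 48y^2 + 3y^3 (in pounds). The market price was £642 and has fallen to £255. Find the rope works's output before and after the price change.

MC = 222 - 96y + 9y^2; the shutdown threshold is min AVC = £30 (at y = 8).
With P = £642 above the shutdown price, P = MC gives y = 14.
At P = £255 ≥ min AVC, set P = MC: y = 11. The firm stays open but cuts output.

Output falls from 14 to 11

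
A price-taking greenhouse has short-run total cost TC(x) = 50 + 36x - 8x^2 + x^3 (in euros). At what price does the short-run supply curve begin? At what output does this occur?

€20 per unit, at x = 4

The shutdown price is the minimum of AVC. VC = 36x - 8x^2 + x^3, so AVC = 36 - 8x + x^2.
At the minimum of AVC, MC = AVC. MC = 36 - 16x + 3x^2; setting MC = AVC gives 2x^2 - 8x = 0, so x = 4. min AVC = 20.
So the shutdown price is €20.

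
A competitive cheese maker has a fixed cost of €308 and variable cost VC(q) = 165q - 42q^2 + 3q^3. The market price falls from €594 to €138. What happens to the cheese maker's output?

Output falls from 13 to 9

MC = 165 - 84q + 9q^2; the shutdown threshold is min AVC = €18 (at q = 7).
With P = €594 above the shutdown price, P = MC gives q = 13.
At P = €138 ≥ min AVC, set P = MC: q = 9. The firm stays open but cuts output.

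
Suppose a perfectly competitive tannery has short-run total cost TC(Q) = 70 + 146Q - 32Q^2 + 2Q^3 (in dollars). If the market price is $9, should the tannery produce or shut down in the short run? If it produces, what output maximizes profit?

Shut down

Strip out fixed cost: VC = 146Q - 32Q^2 + 2Q^3. Then AVC = 146 - 32Q + 2Q^2 and MC = 146 - 64Q + 6Q^2.
The AVC parabola has its vertex at Q = 32/4 = 8, where AVC = 146 - 32·8 + 2·8^2 = $18.
Since P = $9 < min AVC = $18, price fails to cover variable cost at any output.
Shutting down limits the loss to fixed cost, $70.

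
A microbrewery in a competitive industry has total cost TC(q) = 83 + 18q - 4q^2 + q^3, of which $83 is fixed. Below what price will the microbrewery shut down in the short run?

$14 per unit

Short-run supply begins at min AVC. From VC = 18q - 4q^2 + q^3, AVC = 18 - 4q + q^2.
dAVC/dq = -4 + 2q = 0 gives q = 2. min AVC = 18 - 4·2 + 2^2 = 14.
So the shutdown price is $14.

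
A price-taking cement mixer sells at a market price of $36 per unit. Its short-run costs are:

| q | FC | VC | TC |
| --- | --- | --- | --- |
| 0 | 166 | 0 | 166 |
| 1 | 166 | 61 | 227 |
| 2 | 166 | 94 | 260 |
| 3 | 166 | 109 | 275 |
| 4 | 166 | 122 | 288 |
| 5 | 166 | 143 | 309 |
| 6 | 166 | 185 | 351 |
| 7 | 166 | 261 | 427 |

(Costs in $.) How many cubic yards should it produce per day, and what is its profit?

Compute π = P·q − TC at each output: q=0: -166; q=1: -191; q=2: -188; q=3: -167; q=4: -144; q=5: -129; q=6: -135; q=7: -175.
Profit is maximized at q = 5. AVC there is 143/5 = $28.60 ≤ P, so producing beats shutting down (which would give -$166).

q = 5; profit = -$129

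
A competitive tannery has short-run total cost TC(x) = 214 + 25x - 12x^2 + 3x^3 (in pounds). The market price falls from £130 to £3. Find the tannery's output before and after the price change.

AVC = 25 - 12x + 3x^2, minimized at x = 2 where min AVC = £13. MC = 25 - 24x + 9x^2.
At P = £130 ≥ min AVC, set P = MC on the rising branch: x = 5.
At P = £3 < min AVC = £13, price no longer covers variable cost at any output, so the firm shuts down: x = 0.

Output falls from 5 to 0 (the firm shuts down)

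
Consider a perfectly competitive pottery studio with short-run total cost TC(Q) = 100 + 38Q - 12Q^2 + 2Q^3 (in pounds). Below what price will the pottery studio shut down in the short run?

£20 per unit

The shutdown price is the minimum of AVC. VC = 38Q - 12Q^2 + 2Q^3, so AVC = 38 - 12Q + 2Q^2.
At the minimum of AVC, MC = AVC. MC = 38 - 24Q + 6Q^2; setting MC = AVC gives 4Q^2 - 12Q = 0, so Q = 3. min AVC = 20.
For P < £20 the firm produces nothing.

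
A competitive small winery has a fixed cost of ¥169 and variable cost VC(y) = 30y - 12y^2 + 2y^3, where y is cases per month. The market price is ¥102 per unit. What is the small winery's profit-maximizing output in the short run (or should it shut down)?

Strip out fixed cost: VC = 30y - 12y^2 + 2y^3. Then AVC = 30 - 12y + 2y^2 and MC = 30 - 24y + 6y^2.
AVC hits its minimum where MC = AVC, at y = 3, giving min AVC = 30 - 12·3 + 2·3^2 = ¥12.
Because ¥102 ≥ ¥12, revenue can cover variable cost; the firm operates.
P = MC gives -72 - 24y + 6y^2 = 0, with roots -2 and 6. Take the larger (rising MC): y* = 6.
Check: AVC at y = 6 is ¥30 ≤ P, so revenue covers variable cost.
Profit = P·y − TC = 102·6 − 349 = ¥263.

Produce at y = 6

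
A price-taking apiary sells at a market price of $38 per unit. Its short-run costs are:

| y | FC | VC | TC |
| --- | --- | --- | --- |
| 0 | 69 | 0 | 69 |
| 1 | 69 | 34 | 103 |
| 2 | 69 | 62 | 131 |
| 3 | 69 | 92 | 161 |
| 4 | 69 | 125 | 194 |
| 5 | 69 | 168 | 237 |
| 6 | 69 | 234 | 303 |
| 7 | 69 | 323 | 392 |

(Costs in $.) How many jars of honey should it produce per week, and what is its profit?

Compute π = P·y − TC at each output: y=0: -69; y=1: -65; y=2: -55; y=3: -47; y=4: -42; y=5: -47; y=6: -75; y=7: -126.
Profit is maximized at y = 4. AVC there is 125/4 = $31.25 ≤ P, so producing beats shutting down (which would give -$69).

y = 4; profit = -$42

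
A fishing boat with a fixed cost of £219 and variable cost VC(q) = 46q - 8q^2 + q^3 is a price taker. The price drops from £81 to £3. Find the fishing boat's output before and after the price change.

Output falls from 7 to 0 (the firm shuts down)

MC = 46 - 16q + 3q^2; the shutdown threshold is min AVC = £30 (at q = 4).
At P = £81 ≥ min AVC, set P = MC on the rising branch: q = 7.
At P = £3 < min AVC = £30, price no longer covers variable cost at any output, so the firm shuts down: q = 0.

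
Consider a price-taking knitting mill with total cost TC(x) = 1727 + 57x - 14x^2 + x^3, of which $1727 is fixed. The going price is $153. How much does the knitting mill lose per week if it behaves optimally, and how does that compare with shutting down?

Profit = -$287 at x = 12

AVC = 57 - 14x + x^2; min AVC = $8 at x = 7. Since P = $153 ≥ min AVC, the firm produces.
MC = 57 - 28x + 3x^2. Setting P = MC and taking the root on the rising branch gives x* = 12.
TR = 153·12 = 1836. TC = 1727 + 396 = 2123. Profit = 1836 − 2123 = -$287.
That loss of $287 beats the $1727 the firm would lose by shutting down; producing recovers $1440 of fixed cost.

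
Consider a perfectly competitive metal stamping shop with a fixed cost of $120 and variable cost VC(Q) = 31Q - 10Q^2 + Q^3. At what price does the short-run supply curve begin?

Short-run supply begins at min AVC. From VC = 31Q - 10Q^2 + Q^3, AVC = 31 - 10Q + Q^2.
dAVC/dQ = -10 + 2Q = 0 gives Q = 5. min AVC = 31 - 10·5 + 5^2 = 6.
The firm shuts down for any P below $6.

$6 per unit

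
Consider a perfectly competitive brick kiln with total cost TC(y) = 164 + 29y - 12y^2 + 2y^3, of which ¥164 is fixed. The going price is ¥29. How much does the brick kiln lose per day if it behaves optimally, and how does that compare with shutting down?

Profit = -¥100 at y = 4

AVC = 29 - 12y + 2y^2 has its minimum ¥11 at y = 3; price ¥29 clears that bar, so the firm operates.
MC = 29 - 24y + 6y^2. Setting P = MC and taking the root on the rising branch gives y* = 4.
TR = 29·4 = 116. TC = 164 + 52 = 216. Profit = 116 − 216 = -¥100.
Shutting down would mean losing the fixed cost of ¥164, so operating at a loss of ¥100 is better by ¥64.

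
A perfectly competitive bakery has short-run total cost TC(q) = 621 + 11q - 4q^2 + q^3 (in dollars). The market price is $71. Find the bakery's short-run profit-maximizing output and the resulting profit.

Profit = -$333 at q = 6

AVC = 11 - 4q + q^2 has its minimum $7 at q = 2; price $71 clears that bar, so the firm operates.
MC = 11 - 8q + 3q^2. Setting P = MC and taking the root on the rising branch gives q* = 6.
TR = 71·6 = 426. TC = 621 + 138 = 759. Profit = 426 − 759 = -$333.
By producing, the firm covers all variable cost plus $288 of fixed cost; shutting down would lose the full $621.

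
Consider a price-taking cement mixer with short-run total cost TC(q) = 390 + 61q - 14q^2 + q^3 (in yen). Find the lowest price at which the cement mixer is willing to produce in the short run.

¥12 per unit

The shutdown price is the minimum of AVC. VC = 61q - 14q^2 + q^3, so AVC = 61 - 14q + q^2.
dAVC/dq = -14 + 2q = 0 gives q = 7. min AVC = 61 - 14·7 + 7^2 = 12.
So the shutdown price is ¥12.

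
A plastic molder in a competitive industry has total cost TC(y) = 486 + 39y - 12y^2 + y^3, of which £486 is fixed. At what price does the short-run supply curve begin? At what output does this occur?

The firm shuts down when price falls below the minimum of average variable cost. AVC = VC/y = 39 - 12y + y^2.
dAVC/dy = -12 + 2y = 0 gives y = 6. min AVC = 39 - 12·6 + 6^2 = 3.
So the shutdown price is £3.

£3 per unit, at y = 6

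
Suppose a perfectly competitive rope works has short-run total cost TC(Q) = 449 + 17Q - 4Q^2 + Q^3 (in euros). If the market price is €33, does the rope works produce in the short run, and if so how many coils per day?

Strip out fixed cost: VC = 17Q - 4Q^2 + Q^3. Then AVC = 17 - 4Q + Q^2 and MC = 17 - 8Q + 3Q^2.
AVC hits its minimum where MC = AVC, at Q = 2, giving min AVC = 17 - 4·2 + 2^2 = €13.
Since P = €33 ≥ min AVC = €13, price covers variable cost and the firm should produce.
Set P = MC: 33 = 17 - 8Q + 3Q^2 → -16 - 8Q + 3Q^2 = 0. The roots are Q = -4/3 and Q = 4; the profit-maximizing output is on the rising part of MC, so Q* = 4.
Check: AVC at Q = 4 is €17 ≤ P, so revenue covers variable cost.
Profit = P·Q − TC = 33·4 − 517 = -€385, a loss, but smaller than the €449 fixed cost the firm would lose by shutting down.

Produce at Q = 4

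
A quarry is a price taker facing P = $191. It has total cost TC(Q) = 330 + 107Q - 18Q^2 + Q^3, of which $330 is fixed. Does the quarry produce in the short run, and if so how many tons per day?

Strip out fixed cost: VC = 107Q - 18Q^2 + Q^3. Then AVC = 107 - 18Q + Q^2 and MC = 107 - 36Q + 3Q^2.
The AVC parabola has its vertex at Q = 18/2 = 9, where AVC = 107 - 18·9 + 9^2 = $26.
Since P = $191 ≥ min AVC = $26, price covers variable cost and the firm should produce.
Set P = MC: 191 = 107 - 36Q + 3Q^2 → -84 - 36Q + 3Q^2 = 0. The roots are Q = -2 and Q = 14; the profit-maximizing output is on the rising part of MC, so Q* = 14.
Check: AVC at Q = 14 is $51 ≤ P, so revenue covers variable cost.
Profit = P·Q − TC = 191·14 − 1044 = $1630.

Produce at Q = 14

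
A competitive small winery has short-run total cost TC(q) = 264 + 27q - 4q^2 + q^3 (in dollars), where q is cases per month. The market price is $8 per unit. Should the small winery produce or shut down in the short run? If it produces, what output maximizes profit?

Strip out fixed cost: VC = 27q - 4q^2 + q^3. Then AVC = 27 - 4q + q^2 and MC = 27 - 8q + 3q^2.
The AVC parabola has its vertex at q = 4/2 = 2, where AVC = 27 - 4·2 + 2^2 = $23.
P = $8 lies below min AVC = $23; no output level covers variable cost.
Shutting down limits the loss to fixed cost, $264.

Shut down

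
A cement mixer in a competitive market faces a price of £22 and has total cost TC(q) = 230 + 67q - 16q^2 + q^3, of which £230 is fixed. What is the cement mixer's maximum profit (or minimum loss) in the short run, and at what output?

Profit = -£68 at q = 9

AVC = 67 - 16q + q^2 has its minimum £3 at q = 8; price £22 clears that bar, so the firm operates.
With MC = 67 - 32q + 3q^2, P = MC on the upward-sloping part at q* = 9.
TR = 22·9 = 198. TC = 230 + 36 = 266. Profit = 198 − 266 = -£68.
By producing, the firm covers all variable cost plus £162 of fixed cost; shutting down would lose the full £230.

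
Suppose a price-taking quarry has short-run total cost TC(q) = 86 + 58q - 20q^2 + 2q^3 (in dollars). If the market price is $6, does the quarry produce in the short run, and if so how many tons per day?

Shut down

Variable cost is VC = 58q - 20q^2 + 2q^3, so AVC = VC/q = 58 - 20q + 2q^2 and MC = dTC/dq = 58 - 40q + 6q^2.
AVC hits its minimum where MC = AVC, at q = 5, giving min AVC = 58 - 20·5 + 2·5^2 = $8.
Since P = $6 < min AVC = $8, price fails to cover variable cost at any output.
Shutting down limits the loss to fixed cost, $86.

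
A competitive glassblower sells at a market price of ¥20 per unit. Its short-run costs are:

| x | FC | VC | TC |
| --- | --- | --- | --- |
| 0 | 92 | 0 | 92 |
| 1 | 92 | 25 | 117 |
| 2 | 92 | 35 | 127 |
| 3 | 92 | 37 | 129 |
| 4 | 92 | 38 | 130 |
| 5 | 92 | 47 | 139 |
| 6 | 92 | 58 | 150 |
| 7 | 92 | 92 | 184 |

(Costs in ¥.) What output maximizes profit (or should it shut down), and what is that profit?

Compute π = P·x − TC at each output: x=0: -92; x=1: -97; x=2: -87; x=3: -69; x=4: -50; x=5: -39; x=6: -30; x=7: -44.
Profit is maximized at x = 6. AVC there is 58/6 = ¥9.67 ≤ P, so producing beats shutting down (which would give -¥92).

x = 6; profit = -¥30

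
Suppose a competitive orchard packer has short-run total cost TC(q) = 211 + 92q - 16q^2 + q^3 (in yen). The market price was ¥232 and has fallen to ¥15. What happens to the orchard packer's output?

Output falls from 14 to 0 (the firm shuts down)

MC = 92 - 32q + 3q^2; the shutdown threshold is min AVC = ¥28 (at q = 8).
With P = ¥232 above the shutdown price, P = MC gives q = 14.
At P = ¥15 < min AVC = ¥28, price no longer covers variable cost at any output, so the firm shuts down: q = 0.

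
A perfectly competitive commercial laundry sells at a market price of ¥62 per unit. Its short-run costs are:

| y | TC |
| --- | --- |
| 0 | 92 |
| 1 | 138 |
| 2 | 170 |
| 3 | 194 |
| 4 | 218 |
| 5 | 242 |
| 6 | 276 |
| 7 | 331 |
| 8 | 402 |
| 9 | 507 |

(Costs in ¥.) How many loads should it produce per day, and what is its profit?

Profit at each row (π = 62y − TC): y=0: -92; y=1: -76; y=2: -46; y=3: -8; y=4: 30; y=5: 68; y=6: 96; y=7: 103; y=8: 94; y=9: 51.
Profit is maximized at y = 7. AVC there is 239/7 = ¥34.14 ≤ P, so producing beats shutting down (which would give -¥92).

y = 7; profit = ¥103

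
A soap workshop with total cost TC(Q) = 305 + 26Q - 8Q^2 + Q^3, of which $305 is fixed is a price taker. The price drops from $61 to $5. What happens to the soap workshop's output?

MC = 26 - 16Q + 3Q^2; the shutdown threshold is min AVC = $10 (at Q = 4).
With P = $61 above the shutdown price, P = MC gives Q = 7.
At P = $5 < min AVC = $10, price no longer covers variable cost at any output, so the firm shuts down: Q = 0.

Output falls from 7 to 0 (the firm shuts down)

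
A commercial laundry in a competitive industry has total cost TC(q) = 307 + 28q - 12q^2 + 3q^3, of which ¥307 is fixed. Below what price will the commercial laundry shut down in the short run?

The firm shuts down when price falls below the minimum of average variable cost. AVC = VC/q = 28 - 12q + 3q^2.
dAVC/dq = -12 + 6q = 0 gives q = 2. min AVC = 28 - 12·2 + 3·2^2 = 16.
For P < ¥16 the firm produces nothing.

¥16 per unit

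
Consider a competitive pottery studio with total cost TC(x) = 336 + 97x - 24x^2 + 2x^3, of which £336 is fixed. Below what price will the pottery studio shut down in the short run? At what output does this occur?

£25 per unit, at x = 6

Short-run supply begins at min AVC. From VC = 97x - 24x^2 + 2x^3, AVC = 97 - 24x + 2x^2.
dAVC/dx = -24 + 4x = 0 gives x = 6. min AVC = 97 - 24·6 + 2·6^2 = 25.
So the shutdown price is £25.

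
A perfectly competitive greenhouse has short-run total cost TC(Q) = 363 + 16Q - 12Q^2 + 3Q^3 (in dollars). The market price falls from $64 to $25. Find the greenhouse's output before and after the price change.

Output falls from 4 to 3

MC = 16 - 24Q + 9Q^2; the shutdown threshold is min AVC = $4 (at Q = 2).
At P = $64 ≥ min AVC, set P = MC on the rising branch: Q = 4.
At P = $25 ≥ min AVC, set P = MC: Q = 3. The firm stays open but cuts output.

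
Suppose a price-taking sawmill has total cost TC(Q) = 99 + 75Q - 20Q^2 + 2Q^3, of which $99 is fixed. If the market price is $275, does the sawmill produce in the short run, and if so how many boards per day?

From TC, MC = TC'(Q) = 75 - 40Q + 6Q^2 and AVC = VC/Q = 75 - 20Q + 2Q^2.
The AVC parabola has its vertex at Q = 20/4 = 5, where AVC = 75 - 20·5 + 2·5^2 = $25.
Since P = $275 ≥ min AVC = $25, price covers variable cost and the firm should produce.
Set P = MC: 275 = 75 - 40Q + 6Q^2 → -200 - 40Q + 6Q^2 = 0. The roots are Q = -10/3 and Q = 10; the profit-maximizing output is on the rising part of MC, so Q* = 10.
Check: AVC at Q = 10 is $75 ≤ P, so revenue covers variable cost.
Profit = P·Q − TC = 275·10 − 849 = $1901.

Produce at Q = 10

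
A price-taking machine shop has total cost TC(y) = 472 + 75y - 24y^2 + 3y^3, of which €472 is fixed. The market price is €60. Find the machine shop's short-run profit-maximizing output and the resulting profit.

AVC = 75 - 24y + 3y^2; min AVC = €27 at y = 4. Since P = €60 ≥ min AVC, the firm produces.
MC = 75 - 48y + 9y^2. Setting P = MC and taking the root on the rising branch gives y* = 5.
TR = 60·5 = 300. TC = 472 + 150 = 622. Profit = 300 − 622 = -€322.
Shutting down would mean losing the fixed cost of €472, so operating at a loss of €322 is better by €150.

Profit = -€322 at y = 5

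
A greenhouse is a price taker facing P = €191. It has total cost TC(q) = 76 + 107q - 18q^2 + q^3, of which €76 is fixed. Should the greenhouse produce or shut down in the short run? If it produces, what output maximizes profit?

Produce at q = 14

Strip out fixed cost: VC = 107q - 18q^2 + q^3. Then AVC = 107 - 18q + q^2 and MC = 107 - 36q + 3q^2.
AVC is minimized where dAVC/dq = -18 + 2q = 0, at q = 9; min AVC = 107 - 18·9 + 9^2 = €26.
P = €191 exceeds min AVC = €26, so the firm stays open.
Set P = MC: 191 = 107 - 36q + 3q^2 → -84 - 36q + 3q^2 = 0. The roots are q = -2 and q = 14; the profit-maximizing output is on the rising part of MC, so q* = 14.
Check: AVC at q = 14 is €51 ≤ P, so revenue covers variable cost.
Profit = P·q − TC = 191·14 − 790 = €1884.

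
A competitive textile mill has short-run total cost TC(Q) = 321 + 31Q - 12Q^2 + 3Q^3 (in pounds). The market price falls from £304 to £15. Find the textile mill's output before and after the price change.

Output falls from 7 to 0 (the firm shuts down)

AVC = 31 - 12Q + 3Q^2, minimized at Q = 2 where min AVC = £19. MC = 31 - 24Q + 9Q^2.
At P = £304 ≥ min AVC, set P = MC on the rising branch: Q = 7.
At P = £15 < min AVC = £19, price no longer covers variable cost at any output, so the firm shuts down: Q = 0.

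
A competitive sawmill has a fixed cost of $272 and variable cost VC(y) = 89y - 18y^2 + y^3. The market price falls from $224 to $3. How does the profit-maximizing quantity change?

MC = 89 - 36y + 3y^2; the shutdown threshold is min AVC = $8 (at y = 9).
With P = $224 above the shutdown price, P = MC gives y = 15.
At P = $3 < min AVC = $8, price no longer covers variable cost at any output, so the firm shuts down: y = 0.

Output falls from 15 to 0 (the firm shuts down)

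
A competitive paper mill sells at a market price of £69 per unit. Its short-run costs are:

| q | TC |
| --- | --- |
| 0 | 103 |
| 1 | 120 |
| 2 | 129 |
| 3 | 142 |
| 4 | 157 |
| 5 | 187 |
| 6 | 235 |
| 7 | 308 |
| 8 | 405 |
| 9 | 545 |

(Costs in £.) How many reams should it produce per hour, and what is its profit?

Profit at each row (π = 69q − TC): q=0: -103; q=1: -51; q=2: 9; q=3: 65; q=4: 119; q=5: 158; q=6: 179; q=7: 175; q=8: 147; q=9: 76.
Profit is maximized at q = 6. AVC there is 132/6 = £22 ≤ P, so producing beats shutting down (which would give -£103).

q = 6; profit = £179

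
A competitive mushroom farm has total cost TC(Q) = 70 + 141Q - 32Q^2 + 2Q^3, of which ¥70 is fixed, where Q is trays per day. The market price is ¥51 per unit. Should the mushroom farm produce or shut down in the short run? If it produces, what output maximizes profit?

Produce at Q = 9

Strip out fixed cost: VC = 141Q - 32Q^2 + 2Q^3. Then AVC = 141 - 32Q + 2Q^2 and MC = 141 - 64Q + 6Q^2.
AVC hits its minimum where MC = AVC, at Q = 8, giving min AVC = 141 - 32·8 + 2·8^2 = ¥13.
Because ¥51 ≥ ¥13, revenue can cover variable cost; the firm operates.
Set P = MC: 51 = 141 - 64Q + 6Q^2 → 90 - 64Q + 6Q^2 = 0. The roots are Q = 5/3 and Q = 9; the profit-maximizing output is on the rising part of MC, so Q* = 9.
Check: AVC at Q = 9 is ¥15 ≤ P, so revenue covers variable cost.
Profit = P·Q − TC = 51·9 − 205 = ¥254.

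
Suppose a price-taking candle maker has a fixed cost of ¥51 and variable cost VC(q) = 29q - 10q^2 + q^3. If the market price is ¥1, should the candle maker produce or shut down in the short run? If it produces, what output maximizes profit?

Shut down

Variable cost is VC = 29q - 10q^2 + q^3, so AVC = VC/q = 29 - 10q + q^2 and MC = dTC/dq = 29 - 20q + 3q^2.
The AVC parabola has its vertex at q = 10/2 = 5, where AVC = 29 - 10·5 + 5^2 = ¥4.
With P < min AVC (¥1 < ¥4), every unit sold adds to the loss.
Shutting down limits the loss to fixed cost, ¥51.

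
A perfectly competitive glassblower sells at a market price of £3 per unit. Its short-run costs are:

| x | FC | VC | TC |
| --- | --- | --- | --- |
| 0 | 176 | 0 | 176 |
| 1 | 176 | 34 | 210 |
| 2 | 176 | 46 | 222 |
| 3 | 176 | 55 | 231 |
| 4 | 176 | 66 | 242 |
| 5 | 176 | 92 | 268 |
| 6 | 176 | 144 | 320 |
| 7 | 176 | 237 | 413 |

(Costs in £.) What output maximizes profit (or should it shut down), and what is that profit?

Tabulate TR − TC: x=0: -176; x=1: -207; x=2: -216; x=3: -222; x=4: -230; x=5: -253; x=6: -302; x=7: -392.
Profit is highest at x = 0. Equivalently, the lowest AVC in the table is 66/4 ≈ £16.50 at x = 4, and P = £3 falls below it — price never covers variable cost, so the firm shuts down and loses only its fixed cost.

x = 0 (shut down); profit = -£176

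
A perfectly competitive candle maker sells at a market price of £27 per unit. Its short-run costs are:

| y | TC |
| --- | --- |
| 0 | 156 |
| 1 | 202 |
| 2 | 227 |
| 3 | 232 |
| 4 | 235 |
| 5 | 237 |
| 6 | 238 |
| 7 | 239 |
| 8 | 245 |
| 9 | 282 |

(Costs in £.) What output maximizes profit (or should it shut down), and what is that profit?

Compute π = P·y − TC at each output: y=0: -156; y=1: -175; y=2: -173; y=3: -151; y=4: -127; y=5: -102; y=6: -76; y=7: -50; y=8: -29; y=9: -39.
Profit is maximized at y = 8. AVC there is 89/8 = £11.12 ≤ P, so producing beats shutting down (which would give -£156).

y = 8; profit = -£29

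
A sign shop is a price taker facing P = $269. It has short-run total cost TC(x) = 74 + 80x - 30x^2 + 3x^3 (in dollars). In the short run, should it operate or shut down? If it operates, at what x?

Strip out fixed cost: VC = 80x - 30x^2 + 3x^3. Then AVC = 80 - 30x + 3x^2 and MC = 80 - 60x + 9x^2.
AVC hits its minimum where MC = AVC, at x = 5, giving min AVC = 80 - 30·5 + 3·5^2 = $5.
P = $269 exceeds min AVC = $5, so the firm stays open.
Solving P = MC: -189 - 60x + 9x^2 = 0 ⇒ x = -7/3 or 9. On the upward-sloping branch, x* = 9.
Check: AVC at x = 9 is $53 ≤ P, so revenue covers variable cost.
Profit = P·x − TC = 269·9 − 551 = $1870.

Produce at x = 9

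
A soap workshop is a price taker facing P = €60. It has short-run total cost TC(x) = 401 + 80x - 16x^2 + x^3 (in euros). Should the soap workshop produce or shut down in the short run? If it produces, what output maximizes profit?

Produce at x = 10

Strip out fixed cost: VC = 80x - 16x^2 + x^3. Then AVC = 80 - 16x + x^2 and MC = 80 - 32x + 3x^2.
AVC hits its minimum where MC = AVC, at x = 8, giving min AVC = 80 - 16·8 + 8^2 = €16.
Because €60 ≥ €16, revenue can cover variable cost; the firm operates.
Set P = MC: 60 = 80 - 32x + 3x^2 → 20 - 32x + 3x^2 = 0. The roots are x = 2/3 and x = 10; the profit-maximizing output is on the rising part of MC, so x* = 10.
Check: AVC at x = 10 is €20 ≤ P, so revenue covers variable cost.
Profit = P·x − TC = 60·10 − 601 = -€1, a loss, but smaller than the €401 fixed cost the firm would lose by shutting down.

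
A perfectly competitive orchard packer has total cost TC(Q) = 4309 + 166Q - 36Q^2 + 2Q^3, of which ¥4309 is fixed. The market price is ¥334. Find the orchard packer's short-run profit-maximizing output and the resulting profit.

Profit = -¥389 at Q = 14

AVC = 166 - 36Q + 2Q^2 has its minimum ¥4 at Q = 9; price ¥334 clears that bar, so the firm operates.
With MC = 166 - 72Q + 6Q^2, P = MC on the upward-sloping part at Q* = 14.
TR = 334·14 = 4676. TC = 4309 + 756 = 5065. Profit = 4676 − 5065 = -¥389.
By producing, the firm covers all variable cost plus ¥3920 of fixed cost; shutting down would lose the full ¥4309.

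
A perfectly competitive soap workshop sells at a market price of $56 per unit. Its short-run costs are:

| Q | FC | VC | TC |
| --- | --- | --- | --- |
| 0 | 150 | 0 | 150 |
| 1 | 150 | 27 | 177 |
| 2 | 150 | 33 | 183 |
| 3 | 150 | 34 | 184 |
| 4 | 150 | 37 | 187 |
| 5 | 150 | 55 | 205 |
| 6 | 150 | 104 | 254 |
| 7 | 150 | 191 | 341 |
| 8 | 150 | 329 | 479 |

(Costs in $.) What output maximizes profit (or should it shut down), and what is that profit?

Q = 6; profit = $82

Profit at each row (π = 56Q − TC): Q=0: -150; Q=1: -121; Q=2: -71; Q=3: -16; Q=4: 37; Q=5: 75; Q=6: 82; Q=7: 51; Q=8: -31.
Profit is maximized at Q = 6. AVC there is 104/6 = $17.33 ≤ P, so producing beats shutting down (which would give -$150).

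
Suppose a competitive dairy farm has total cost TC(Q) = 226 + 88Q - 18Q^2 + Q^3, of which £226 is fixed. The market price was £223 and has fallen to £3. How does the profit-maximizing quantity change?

Output falls from 15 to 0 (the firm shuts down)

AVC = 88 - 18Q + Q^2, minimized at Q = 9 where min AVC = £7. MC = 88 - 36Q + 3Q^2.
At P = £223 ≥ min AVC, set P = MC on the rising branch: Q = 15.
At P = £3 < min AVC = £7, price no longer covers variable cost at any output, so the firm shuts down: Q = 0.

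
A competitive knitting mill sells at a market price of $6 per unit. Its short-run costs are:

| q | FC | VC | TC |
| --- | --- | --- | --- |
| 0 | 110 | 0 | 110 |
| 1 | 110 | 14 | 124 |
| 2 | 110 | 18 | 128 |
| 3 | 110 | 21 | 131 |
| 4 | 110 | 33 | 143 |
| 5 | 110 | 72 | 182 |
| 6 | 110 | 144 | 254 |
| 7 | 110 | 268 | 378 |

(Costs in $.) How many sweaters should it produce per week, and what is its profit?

q = 0 (shut down); profit = -$110

Profit at each row (π = 6q − TC): q=0: -110; q=1: -118; q=2: -116; q=3: -113; q=4: -119; q=5: -152; q=6: -218; q=7: -336.
Profit is highest at q = 0. Equivalently, the lowest AVC in the table is 21/3 ≈ $7 at q = 3, and P = $6 falls below it — price never covers variable cost, so the firm shuts down and loses only its fixed cost.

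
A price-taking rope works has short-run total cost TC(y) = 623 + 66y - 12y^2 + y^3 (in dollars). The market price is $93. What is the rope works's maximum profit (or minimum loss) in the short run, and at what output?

Profit = -$137 at y = 9

AVC = 66 - 12y + y^2; min AVC = $30 at y = 6. Since P = $93 ≥ min AVC, the firm produces.
MC = 66 - 24y + 3y^2. Setting P = MC and taking the root on the rising branch gives y* = 9.
TR = 93·9 = 837. TC = 623 + 351 = 974. Profit = 837 − 974 = -$137.
By producing, the firm covers all variable cost plus $486 of fixed cost; shutting down would lose the full $623.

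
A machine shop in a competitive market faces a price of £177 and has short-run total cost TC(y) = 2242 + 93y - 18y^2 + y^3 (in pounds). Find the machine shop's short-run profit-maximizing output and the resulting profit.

AVC = 93 - 18y + y^2; min AVC = £12 at y = 9. Since P = £177 ≥ min AVC, the firm produces.
MC = 93 - 36y + 3y^2. Setting P = MC and taking the root on the rising branch gives y* = 14.
TR = 177·14 = 2478. TC = 2242 + 518 = 2760. Profit = 2478 − 2760 = -£282.
Shutting down would mean losing the fixed cost of £2242, so operating at a loss of £282 is better by £1960.

Profit = -£282 at y = 14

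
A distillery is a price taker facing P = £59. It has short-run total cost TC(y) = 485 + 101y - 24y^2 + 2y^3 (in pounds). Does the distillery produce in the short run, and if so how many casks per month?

Strip out fixed cost: VC = 101y - 24y^2 + 2y^3. Then AVC = 101 - 24y + 2y^2 and MC = 101 - 48y + 6y^2.
AVC hits its minimum where MC = AVC, at y = 6, giving min AVC = 101 - 24·6 + 2·6^2 = £29.
Since P = £59 ≥ min AVC = £29, price covers variable cost and the firm should produce.
Solving P = MC: 42 - 48y + 6y^2 = 0 ⇒ y = 1 or 7. On the upward-sloping branch, y* = 7.
Check: AVC at y = 7 is £31 ≤ P, so revenue covers variable cost.
Profit = P·y − TC = 59·7 − 702 = -£289, a loss, but smaller than the £485 fixed cost the firm would lose by shutting down.

Produce at y = 7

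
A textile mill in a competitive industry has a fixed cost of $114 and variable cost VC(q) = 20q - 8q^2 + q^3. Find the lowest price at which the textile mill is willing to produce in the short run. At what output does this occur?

$4 per unit, at q = 4

Short-run supply begins at min AVC. From VC = 20q - 8q^2 + q^3, AVC = 20 - 8q + q^2.
At the minimum of AVC, MC = AVC. MC = 20 - 16q + 3q^2; setting MC = AVC gives 2q^2 - 8q = 0, so q = 4. min AVC = 4.
For P < $4 the firm produces nothing.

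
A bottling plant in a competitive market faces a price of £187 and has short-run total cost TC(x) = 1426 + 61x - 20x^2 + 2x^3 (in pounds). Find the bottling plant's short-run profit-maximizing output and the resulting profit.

AVC = 61 - 20x + 2x^2; min AVC = £11 at x = 5. Since P = £187 ≥ min AVC, the firm produces.
MC = 61 - 40x + 6x^2. Setting P = MC and taking the root on the rising branch gives x* = 9.
TR = 187·9 = 1683. TC = 1426 + 387 = 1813. Profit = 1683 − 1813 = -£130.
Shutting down would mean losing the fixed cost of £1426, so operating at a loss of £130 is better by £1296.

Profit = -£130 at x = 9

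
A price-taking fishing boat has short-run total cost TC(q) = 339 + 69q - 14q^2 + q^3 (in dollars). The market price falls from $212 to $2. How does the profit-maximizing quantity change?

Output falls from 13 to 0 (the firm shuts down)

AVC = 69 - 14q + q^2, minimized at q = 7 where min AVC = $20. MC = 69 - 28q + 3q^2.
At P = $212 ≥ min AVC, set P = MC on the rising branch: q = 13.
At P = $2 < min AVC = $20, price no longer covers variable cost at any output, so the firm shuts down: q = 0.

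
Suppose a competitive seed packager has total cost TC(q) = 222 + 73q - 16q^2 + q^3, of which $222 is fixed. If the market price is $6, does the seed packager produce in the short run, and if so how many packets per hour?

Strip out fixed cost: VC = 73q - 16q^2 + q^3. Then AVC = 73 - 16q + q^2 and MC = 73 - 32q + 3q^2.
The AVC parabola has its vertex at q = 16/2 = 8, where AVC = 73 - 16·8 + 8^2 = $9.
Since P = $6 < min AVC = $9, price fails to cover variable cost at any output.
The firm minimizes its loss by shutting down and losing only its fixed cost of $222.

Shut down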